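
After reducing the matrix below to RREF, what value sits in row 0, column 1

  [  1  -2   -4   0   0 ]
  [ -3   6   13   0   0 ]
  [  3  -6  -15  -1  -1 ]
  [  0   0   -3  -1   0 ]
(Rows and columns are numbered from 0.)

R2 := R2 + 3·R1
  [ 1  -2   -4   0   0 ]
  [ 0   0    1   0   0 ]
  [ 3  -6  -15  -1  -1 ]
  [ 0   0   -3  -1   0 ]
R3 := R3 − 3·R1
  [ 1  -2  -4   0   0 ]
  [ 0   0   1   0   0 ]
  [ 0   0  -3  -1  -1 ]
  [ 0   0  -3  -1   0 ]
R3 := R3 + 3·R2
  [ 1  -2  -4   0   0 ]
  [ 0   0   1   0   0 ]
  [ 0   0   0  -1  -1 ]
  [ 0   0  -3  -1   0 ]
R4 := R4 + 3·R2
  [ 1  -2  -4   0   0 ]
  [ 0   0   1   0   0 ]
  [ 0   0   0  -1  -1 ]
  [ 0   0   0  -1   0 ]
R3 := -1·R3
  [ 1  -2  -4   0  0 ]
  [ 0   0   1   0  0 ]
  [ 0   0   0   1  1 ]
  [ 0   0   0  -1  0 ]
R4 := R4 + R3
  [ 1  -2  -4  0  0 ]
  [ 0   0   1  0  0 ]
  [ 0   0   0  1  1 ]
  [ 0   0   0  0  1 ]
R3 := R3 − R4
  [ 1  -2  -4  0  0 ]
  [ 0   0   1  0  0 ]
  [ 0   0   0  1  0 ]
  [ 0   0   0  0  1 ]
R1 := R1 + 4·R2
  [ 1  -2  0  0  0 ]
  [ 0   0  1  0  0 ]
  [ 0   0  0  1  0 ]
  [ 0   0  0  0  1 ]

-2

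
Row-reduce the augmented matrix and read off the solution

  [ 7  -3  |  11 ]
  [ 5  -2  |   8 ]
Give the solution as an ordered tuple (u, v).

R1 → 1/7·R1
  [ 1  -3/7  |  11/7 ]
  [ 5    -2  |     8 ]
R2 → R2 − 5·R1
  [ 1  -3/7  |  11/7 ]
  [ 0   1/7  |   1/7 ]
R2 → 7·R2
  [ 1  -3/7  |  11/7 ]
  [ 0     1  |     1 ]
R1 → R1 + 3/7·R2
  [ 1  0  |  2 ]
  [ 0  1  |  1 ]
Reading off the last column: u = 2, v = 1.

(2, 1)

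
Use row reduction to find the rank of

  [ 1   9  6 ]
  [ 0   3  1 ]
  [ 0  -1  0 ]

R2 ← 1/3·R2
  [ 1   9    6 ]
  [ 0   1  1/3 ]
  [ 0  -1    0 ]
R3 ← R3 + R2
  [ 1  9    6 ]
  [ 0  1  1/3 ]
  [ 0  0  1/3 ]
R3 ← 3·R3
  [ 1  9    6 ]
  [ 0  1  1/3 ]
  [ 0  0    1 ]
R2 ← R2 − 1/3·R3
  [ 1  9  6 ]
  [ 0  1  0 ]
  [ 0  0  1 ]
R1 ← R1 − 6·R3
  [ 1  9  0 ]
  [ 0  1  0 ]
  [ 0  0  1 ]
R1 ← R1 − 9·R2
  [ 1  0  0 ]
  [ 0  1  0 ]
  [ 0  0  1 ]
The reduced form has 3 nonzero rows.

rank = 3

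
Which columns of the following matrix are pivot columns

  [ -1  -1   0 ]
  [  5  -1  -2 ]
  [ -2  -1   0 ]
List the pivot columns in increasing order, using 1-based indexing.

R1 := -1·R1
  [  1   1   0 ]
  [  5  -1  -2 ]
  [ -2  -1   0 ]
R2 := R2 − 5·R1
  [  1   1   0 ]
  [  0  -6  -2 ]
  [ -2  -1   0 ]
R3 := R3 + 2·R1
  [ 1   1   0 ]
  [ 0  -6  -2 ]
  [ 0   1   0 ]
R2 := -1/6·R2
  [ 1  1    0 ]
  [ 0  1  1/3 ]
  [ 0  1    0 ]
R3 := R3 − R2
  [ 1  1     0 ]
  [ 0  1   1/3 ]
  [ 0  0  -1/3 ]
R3 := -3·R3
  [ 1  1    0 ]
  [ 0  1  1/3 ]
  [ 0  0    1 ]
R2 := R2 − 1/3·R3
  [ 1  1  0 ]
  [ 0  1  0 ]
  [ 0  0  1 ]
R1 := R1 − R2
  [ 1  0  0 ]
  [ 0  1  0 ]
  [ 0  0  1 ]
Pivot columns are the columns containing a leading 1.

1, 2, 3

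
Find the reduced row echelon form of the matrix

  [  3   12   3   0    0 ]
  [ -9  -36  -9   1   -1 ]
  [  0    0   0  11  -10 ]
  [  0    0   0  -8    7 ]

[[1, 4, 1, 0, 0], [0, 0, 0, 1, 0], [0, 0, 0, 0, 1], [0, 0, 0, 0, 0]]

ρ1 → 1/3·ρ1
  [  1    4   1   0    0 ]
  [ -9  -36  -9   1   -1 ]
  [  0    0   0  11  -10 ]
  [  0    0   0  -8    7 ]
ρ2 → ρ2 + 9·ρ1
  [ 1  4  1   0    0 ]
  [ 0  0  0   1   -1 ]
  [ 0  0  0  11  -10 ]
  [ 0  0  0  -8    7 ]
ρ3 → ρ3 − 11·ρ2
  [ 1  4  1   0   0 ]
  [ 0  0  0   1  -1 ]
  [ 0  0  0   0   1 ]
  [ 0  0  0  -8   7 ]
ρ4 → ρ4 + 8·ρ2
  [ 1  4  1  0   0 ]
  [ 0  0  0  1  -1 ]
  [ 0  0  0  0   1 ]
  [ 0  0  0  0  -1 ]
ρ4 → ρ4 + ρ3
  [ 1  4  1  0   0 ]
  [ 0  0  0  1  -1 ]
  [ 0  0  0  0   1 ]
  [ 0  0  0  0   0 ]
ρ2 → ρ2 + ρ3
  [ 1  4  1  0  0 ]
  [ 0  0  0  1  0 ]
  [ 0  0  0  0  1 ]
  [ 0  0  0  0  0 ]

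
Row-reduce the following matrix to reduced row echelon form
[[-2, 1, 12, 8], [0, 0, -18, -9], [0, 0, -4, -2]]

R1 → -1/2·R1
  [ 1  -1/2   -6  -4 ]
  [ 0     0  -18  -9 ]
  [ 0     0   -4  -2 ]
R2 → -1/18·R2
  [ 1  -1/2  -6   -4 ]
  [ 0     0   1  1/2 ]
  [ 0     0  -4   -2 ]
R3 → R3 + 4·R2
  [ 1  -1/2  -6   -4 ]
  [ 0     0   1  1/2 ]
  [ 0     0   0    0 ]
R1 → R1 + 6·R2
  [ 1  -1/2  0   -1 ]
  [ 0     0  1  1/2 ]
  [ 0     0  0    0 ]

[[1, -1/2, 0, -1], [0, 0, 1, 1/2], [0, 0, 0, 0]]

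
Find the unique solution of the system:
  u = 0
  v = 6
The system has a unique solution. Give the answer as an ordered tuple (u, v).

Form the augmented matrix and row-reduce:
  [ 1  0  |  0 ]
  [ 0  1  |  6 ]
Reading off the last column: u = 0, v = 6.

(0, 6)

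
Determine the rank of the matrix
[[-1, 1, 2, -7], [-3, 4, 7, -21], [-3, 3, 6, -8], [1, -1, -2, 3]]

ρ1 := -1·ρ1
ρ2 := ρ2 + 3·ρ1
ρ3 := ρ3 + 3·ρ1
ρ4 := ρ4 − ρ1
ρ3 := 1/13·ρ3
ρ4 := ρ4 + 4·ρ3
ρ1 := ρ1 − 7·ρ3
ρ1 := ρ1 + ρ2
The reduced form has 3 nonzero rows.

rank = 3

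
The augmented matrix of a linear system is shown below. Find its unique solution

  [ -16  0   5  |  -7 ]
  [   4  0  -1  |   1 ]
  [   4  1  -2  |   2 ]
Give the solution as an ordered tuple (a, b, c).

R1 -> -1/16·R1
  [ 1  0  -5/16  |  7/16 ]
  [ 4  0     -1  |     1 ]
  [ 4  1     -2  |     2 ]
R2 -> R2 − 4·R1
  [ 1  0  -5/16  |  7/16 ]
  [ 0  0    1/4  |  -3/4 ]
  [ 4  1     -2  |     2 ]
R3 -> R3 − 4·R1
  [ 1  0  -5/16  |  7/16 ]
  [ 0  0    1/4  |  -3/4 ]
  [ 0  1   -3/4  |   1/4 ]
R2 <=> R3
  [ 1  0  -5/16  |  7/16 ]
  [ 0  1   -3/4  |   1/4 ]
  [ 0  0    1/4  |  -3/4 ]
R3 -> 4·R3
  [ 1  0  -5/16  |  7/16 ]
  [ 0  1   -3/4  |   1/4 ]
  [ 0  0      1  |    -3 ]
R2 -> R2 + 3/4·R3
  [ 1  0  -5/16  |  7/16 ]
  [ 0  1      0  |    -2 ]
  [ 0  0      1  |    -3 ]
R1 -> R1 + 5/16·R3
  [ 1  0  0  |  -1/2 ]
  [ 0  1  0  |    -2 ]
  [ 0  0  1  |    -3 ]
Reading off the last column: a = -1/2, b = -2, c = -3.

(-1/2, -2, -3)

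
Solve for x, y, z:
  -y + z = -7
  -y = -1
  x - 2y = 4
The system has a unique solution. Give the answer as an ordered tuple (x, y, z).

Form the augmented matrix and row-reduce:
  [ 0  -1  1  |  -7 ]
  [ 0  -1  0  |  -1 ]
  [ 1  -2  0  |   4 ]
R1 ↔ R3
R2 := -1·R2
R3 := R3 + R2
R1 := R1 + 2·R2
Reading off the last column: x = 6, y = 1, z = -6.

(6, 1, -6)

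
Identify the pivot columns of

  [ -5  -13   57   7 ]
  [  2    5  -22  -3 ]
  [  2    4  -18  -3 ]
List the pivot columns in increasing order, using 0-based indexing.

0, 1, 3

R1 -> -1/5·R1
  [ 1  13/5  -57/5  -7/5 ]
  [ 2     5    -22    -3 ]
  [ 2     4    -18    -3 ]
R2 -> R2 − 2·R1
  [ 1  13/5  -57/5  -7/5 ]
  [ 0  -1/5    4/5  -1/5 ]
  [ 2     4    -18    -3 ]
R3 -> R3 − 2·R1
  [ 1  13/5  -57/5  -7/5 ]
  [ 0  -1/5    4/5  -1/5 ]
  [ 0  -6/5   24/5  -1/5 ]
R2 -> -5·R2
  [ 1  13/5  -57/5  -7/5 ]
  [ 0     1     -4     1 ]
  [ 0  -6/5   24/5  -1/5 ]
R3 -> R3 + 6/5·R2
  [ 1  13/5  -57/5  -7/5 ]
  [ 0     1     -4     1 ]
  [ 0     0      0     1 ]
R2 -> R2 − R3
  [ 1  13/5  -57/5  -7/5 ]
  [ 0     1     -4     0 ]
  [ 0     0      0     1 ]
R1 -> R1 + 7/5·R3
  [ 1  13/5  -57/5  0 ]
  [ 0     1     -4  0 ]
  [ 0     0      0  1 ]
R1 -> R1 − 13/5·R2
  [ 1  0  -1  0 ]
  [ 0  1  -4  0 ]
  [ 0  0   0  1 ]
Pivot columns are the columns containing a leading 1.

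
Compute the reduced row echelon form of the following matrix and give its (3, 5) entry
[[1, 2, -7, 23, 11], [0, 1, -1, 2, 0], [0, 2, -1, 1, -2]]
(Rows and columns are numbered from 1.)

-2

Subtract 2 times R2 from R3.
  [ 1  2  -7  23  11 ]
  [ 0  1  -1   2   0 ]
  [ 0  0   1  -3  -2 ]
Add R3 to R2.
  [ 1  2  -7  23  11 ]
  [ 0  1   0  -1  -2 ]
  [ 0  0   1  -3  -2 ]
Add 7 times R3 to R1.
  [ 1  2  0   2  -3 ]
  [ 0  1  0  -1  -2 ]
  [ 0  0  1  -3  -2 ]
Subtract 2 times R2 from R1.
  [ 1  0  0   4   1 ]
  [ 0  1  0  -1  -2 ]
  [ 0  0  1  -3  -2 ]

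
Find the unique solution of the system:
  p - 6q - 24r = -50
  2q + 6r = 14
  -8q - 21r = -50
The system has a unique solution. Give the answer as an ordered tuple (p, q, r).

Form the augmented matrix and row-reduce:
  [ 1  -6  -24  |  -50 ]
  [ 0   2    6  |   14 ]
  [ 0  -8  -21  |  -50 ]
r2 → 1/2·r2
  [ 1  -6  -24  |  -50 ]
  [ 0   1    3  |    7 ]
  [ 0  -8  -21  |  -50 ]
r3 → r3 + 8·r2
  [ 1  -6  -24  |  -50 ]
  [ 0   1    3  |    7 ]
  [ 0   0    3  |    6 ]
r3 → 1/3·r3
  [ 1  -6  -24  |  -50 ]
  [ 0   1    3  |    7 ]
  [ 0   0    1  |    2 ]
r2 → r2 − 3·r3
  [ 1  -6  -24  |  -50 ]
  [ 0   1    0  |    1 ]
  [ 0   0    1  |    2 ]
r1 → r1 + 24·r3
  [ 1  -6  0  |  -2 ]
  [ 0   1  0  |   1 ]
  [ 0   0  1  |   2 ]
r1 → r1 + 6·r2
  [ 1  0  0  |  4 ]
  [ 0  1  0  |  1 ]
  [ 0  0  1  |  2 ]
Reading off the last column: p = 4, q = 1, r = 2.

(4, 1, 2)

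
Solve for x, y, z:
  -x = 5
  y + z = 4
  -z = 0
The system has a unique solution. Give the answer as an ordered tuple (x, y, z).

Form the augmented matrix and row-reduce:
  [ -1  0   0  |  5 ]
  [  0  1   1  |  4 ]
  [  0  0  -1  |  0 ]
Multiply r1 by -1.
  [ 1  0   0  |  -5 ]
  [ 0  1   1  |   4 ]
  [ 0  0  -1  |   0 ]
Multiply r3 by -1.
  [ 1  0  0  |  -5 ]
  [ 0  1  1  |   4 ]
  [ 0  0  1  |   0 ]
Subtract r3 from r2.
  [ 1  0  0  |  -5 ]
  [ 0  1  0  |   4 ]
  [ 0  0  1  |   0 ]
Reading off the last column: x = -5, y = 4, z = 0.

(-5, 4, 0)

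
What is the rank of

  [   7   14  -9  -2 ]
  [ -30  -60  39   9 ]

Multiply r1 by 1/7.
Add 30 times r1 to r2.
Multiply r2 by 7/3.
Add 9/7 times r2 to r1.
The reduced form has 2 nonzero rows.

rank = 2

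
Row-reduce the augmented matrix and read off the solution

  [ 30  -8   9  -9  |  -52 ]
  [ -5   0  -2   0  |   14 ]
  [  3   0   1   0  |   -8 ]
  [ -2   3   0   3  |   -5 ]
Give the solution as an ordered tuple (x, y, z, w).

R1 -> 1/30·R1
  [  1  -4/15  3/10  -3/10  |  -26/15 ]
  [ -5      0    -2      0  |      14 ]
  [  3      0     1      0  |      -8 ]
  [ -2      3     0      3  |      -5 ]
R2 -> R2 + 5·R1
  [  1  -4/15  3/10  -3/10  |  -26/15 ]
  [  0   -4/3  -1/2   -3/2  |    16/3 ]
  [  3      0     1      0  |      -8 ]
  [ -2      3     0      3  |      -5 ]
R3 -> R3 − 3·R1
  [  1  -4/15  3/10  -3/10  |  -26/15 ]
  [  0   -4/3  -1/2   -3/2  |    16/3 ]
  [  0    4/5  1/10   9/10  |   -14/5 ]
  [ -2      3     0      3  |      -5 ]
R4 -> R4 + 2·R1
  [ 1  -4/15  3/10  -3/10  |   -26/15 ]
  [ 0   -4/3  -1/2   -3/2  |     16/3 ]
  [ 0    4/5  1/10   9/10  |    -14/5 ]
  [ 0  37/15   3/5   12/5  |  -127/15 ]
R2 -> -3/4·R2
  [ 1  -4/15  3/10  -3/10  |   -26/15 ]
  [ 0      1   3/8    9/8  |       -4 ]
  [ 0    4/5  1/10   9/10  |    -14/5 ]
  [ 0  37/15   3/5   12/5  |  -127/15 ]
R3 -> R3 − 4/5·R2
  [ 1  -4/15  3/10  -3/10  |   -26/15 ]
  [ 0      1   3/8    9/8  |       -4 ]
  [ 0      0  -1/5      0  |      2/5 ]
  [ 0  37/15   3/5   12/5  |  -127/15 ]
R4 -> R4 − 37/15·R2
  [ 1  -4/15    3/10  -3/10  |  -26/15 ]
  [ 0      1     3/8    9/8  |      -4 ]
  [ 0      0    -1/5      0  |     2/5 ]
  [ 0      0  -13/40   -3/8  |     7/5 ]
R3 -> -5·R3
  [ 1  -4/15    3/10  -3/10  |  -26/15 ]
  [ 0      1     3/8    9/8  |      -4 ]
  [ 0      0       1      0  |      -2 ]
  [ 0      0  -13/40   -3/8  |     7/5 ]
R4 -> R4 + 13/40·R3
  [ 1  -4/15  3/10  -3/10  |  -26/15 ]
  [ 0      1   3/8    9/8  |      -4 ]
  [ 0      0     1      0  |      -2 ]
  [ 0      0     0   -3/8  |     3/4 ]
R4 -> -8/3·R4
  [ 1  -4/15  3/10  -3/10  |  -26/15 ]
  [ 0      1   3/8    9/8  |      -4 ]
  [ 0      0     1      0  |      -2 ]
  [ 0      0     0      1  |      -2 ]
R2 -> R2 − 9/8·R4
  [ 1  -4/15  3/10  -3/10  |  -26/15 ]
  [ 0      1   3/8      0  |    -7/4 ]
  [ 0      0     1      0  |      -2 ]
  [ 0      0     0      1  |      -2 ]
R1 -> R1 + 3/10·R4
  [ 1  -4/15  3/10  0  |  -7/3 ]
  [ 0      1   3/8  0  |  -7/4 ]
  [ 0      0     1  0  |    -2 ]
  [ 0      0     0  1  |    -2 ]
R2 -> R2 − 3/8·R3
  [ 1  -4/15  3/10  0  |  -7/3 ]
  [ 0      1     0  0  |    -1 ]
  [ 0      0     1  0  |    -2 ]
  [ 0      0     0  1  |    -2 ]
R1 -> R1 − 3/10·R3
  [ 1  -4/15  0  0  |  -26/15 ]
  [ 0      1  0  0  |      -1 ]
  [ 0      0  1  0  |      -2 ]
  [ 0      0  0  1  |      -2 ]
R1 -> R1 + 4/15·R2
  [ 1  0  0  0  |  -2 ]
  [ 0  1  0  0  |  -1 ]
  [ 0  0  1  0  |  -2 ]
  [ 0  0  0  1  |  -2 ]
Reading off the last column: x = -2, y = -1, z = -2, w = -2.

(-2, -1, -2, -2)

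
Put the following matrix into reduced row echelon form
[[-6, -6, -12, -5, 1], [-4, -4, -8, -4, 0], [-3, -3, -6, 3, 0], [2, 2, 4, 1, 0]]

ρ1 := -1/6·ρ1
ρ2 := ρ2 + 4·ρ1
ρ3 := ρ3 + 3·ρ1
ρ4 := ρ4 − 2·ρ1
ρ2 := -3/2·ρ2
ρ3 := ρ3 − 11/2·ρ2
ρ4 := ρ4 + 2/3·ρ2
ρ3 := -1/6·ρ3
ρ4 := ρ4 − ρ3
ρ2 := ρ2 − ρ3
ρ1 := ρ1 + 1/6·ρ3
ρ1 := ρ1 − 5/6·ρ2

[[1, 1, 2, 0, 0], [0, 0, 0, 1, 0], [0, 0, 0, 0, 1], [0, 0, 0, 0, 0]]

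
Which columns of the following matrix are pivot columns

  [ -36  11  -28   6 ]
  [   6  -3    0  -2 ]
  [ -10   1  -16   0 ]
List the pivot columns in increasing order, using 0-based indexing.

0, 1, 3

ρ1 := -1/36·ρ1
  [   1  -11/36  7/9  -1/6 ]
  [   6      -3    0    -2 ]
  [ -10       1  -16     0 ]
ρ2 := ρ2 − 6·ρ1
  [   1  -11/36    7/9  -1/6 ]
  [   0    -7/6  -14/3    -1 ]
  [ -10       1    -16     0 ]
ρ3 := ρ3 + 10·ρ1
  [ 1  -11/36    7/9  -1/6 ]
  [ 0    -7/6  -14/3    -1 ]
  [ 0  -37/18  -74/9  -5/3 ]
ρ2 := -6/7·ρ2
  [ 1  -11/36    7/9  -1/6 ]
  [ 0       1      4   6/7 ]
  [ 0  -37/18  -74/9  -5/3 ]
ρ3 := ρ3 + 37/18·ρ2
  [ 1  -11/36  7/9  -1/6 ]
  [ 0       1    4   6/7 ]
  [ 0       0    0  2/21 ]
ρ3 := 21/2·ρ3
  [ 1  -11/36  7/9  -1/6 ]
  [ 0       1    4   6/7 ]
  [ 0       0    0     1 ]
ρ2 := ρ2 − 6/7·ρ3
  [ 1  -11/36  7/9  -1/6 ]
  [ 0       1    4     0 ]
  [ 0       0    0     1 ]
ρ1 := ρ1 + 1/6·ρ3
  [ 1  -11/36  7/9  0 ]
  [ 0       1    4  0 ]
  [ 0       0    0  1 ]
ρ1 := ρ1 + 11/36·ρ2
  [ 1  0  2  0 ]
  [ 0  1  4  0 ]
  [ 0  0  0  1 ]
Pivot columns are the columns containing a leading 1.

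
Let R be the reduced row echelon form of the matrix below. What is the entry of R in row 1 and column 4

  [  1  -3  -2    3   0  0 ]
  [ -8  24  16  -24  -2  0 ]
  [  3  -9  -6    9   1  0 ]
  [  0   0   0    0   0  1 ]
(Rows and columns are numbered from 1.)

3

R2 -> R2 + 8·R1
  [ 1  -3  -2  3   0  0 ]
  [ 0   0   0  0  -2  0 ]
  [ 3  -9  -6  9   1  0 ]
  [ 0   0   0  0   0  1 ]
R3 -> R3 − 3·R1
  [ 1  -3  -2  3   0  0 ]
  [ 0   0   0  0  -2  0 ]
  [ 0   0   0  0   1  0 ]
  [ 0   0   0  0   0  1 ]
R2 -> -1/2·R2
  [ 1  -3  -2  3  0  0 ]
  [ 0   0   0  0  1  0 ]
  [ 0   0   0  0  1  0 ]
  [ 0   0   0  0  0  1 ]
R3 -> R3 − R2
  [ 1  -3  -2  3  0  0 ]
  [ 0   0   0  0  1  0 ]
  [ 0   0   0  0  0  0 ]
  [ 0   0   0  0  0  1 ]
R3 <-> R4
  [ 1  -3  -2  3  0  0 ]
  [ 0   0   0  0  1  0 ]
  [ 0   0   0  0  0  1 ]
  [ 0   0   0  0  0  0 ]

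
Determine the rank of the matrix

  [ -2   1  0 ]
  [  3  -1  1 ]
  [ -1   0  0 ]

rank = 3

R1 -> -1/2·R1
R2 -> R2 − 3·R1
R3 -> R3 + R1
R2 -> 2·R2
R3 -> R3 + 1/2·R2
R2 -> R2 − 2·R3
R1 -> R1 + 1/2·R2
The reduced form has 3 nonzero rows.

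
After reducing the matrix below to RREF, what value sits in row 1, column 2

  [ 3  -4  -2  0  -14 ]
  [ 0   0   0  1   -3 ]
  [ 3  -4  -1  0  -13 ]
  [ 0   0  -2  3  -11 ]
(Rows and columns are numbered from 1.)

r1 := 1/3·r1
  [ 1  -4/3  -2/3  0  -14/3 ]
  [ 0     0     0  1     -3 ]
  [ 3    -4    -1  0    -13 ]
  [ 0     0    -2  3    -11 ]
r3 := r3 − 3·r1
  [ 1  -4/3  -2/3  0  -14/3 ]
  [ 0     0     0  1     -3 ]
  [ 0     0     1  0      1 ]
  [ 0     0    -2  3    -11 ]
r2 <=> r3
  [ 1  -4/3  -2/3  0  -14/3 ]
  [ 0     0     1  0      1 ]
  [ 0     0     0  1     -3 ]
  [ 0     0    -2  3    -11 ]
r4 := r4 + 2·r2
  [ 1  -4/3  -2/3  0  -14/3 ]
  [ 0     0     1  0      1 ]
  [ 0     0     0  1     -3 ]
  [ 0     0     0  3     -9 ]
r4 := r4 − 3·r3
  [ 1  -4/3  -2/3  0  -14/3 ]
  [ 0     0     1  0      1 ]
  [ 0     0     0  1     -3 ]
  [ 0     0     0  0      0 ]
r1 := r1 + 2/3·r2
  [ 1  -4/3  0  0  -4 ]
  [ 0     0  1  0   1 ]
  [ 0     0  0  1  -3 ]
  [ 0     0  0  0   0 ]

-4/3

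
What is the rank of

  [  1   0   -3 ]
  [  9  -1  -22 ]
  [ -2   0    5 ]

rank = 3

R2 := R2 − 9·R1
  [  1   0  -3 ]
  [  0  -1   5 ]
  [ -2   0   5 ]
R3 := R3 + 2·R1
  [ 1   0  -3 ]
  [ 0  -1   5 ]
  [ 0   0  -1 ]
R2 := -1·R2
  [ 1  0  -3 ]
  [ 0  1  -5 ]
  [ 0  0  -1 ]
R3 := -1·R3
  [ 1  0  -3 ]
  [ 0  1  -5 ]
  [ 0  0   1 ]
R2 := R2 + 5·R3
  [ 1  0  -3 ]
  [ 0  1   0 ]
  [ 0  0   1 ]
R1 := R1 + 3·R3
  [ 1  0  0 ]
  [ 0  1  0 ]
  [ 0  0  1 ]
The reduced form has 3 nonzero rows.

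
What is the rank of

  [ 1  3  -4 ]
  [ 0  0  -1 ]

Multiply ρ2 by -1.
  [ 1  3  -4 ]
  [ 0  0   1 ]
Add 4 times ρ2 to ρ1.
  [ 1  3  0 ]
  [ 0  0  1 ]
The reduced form has 2 nonzero rows.

rank = 2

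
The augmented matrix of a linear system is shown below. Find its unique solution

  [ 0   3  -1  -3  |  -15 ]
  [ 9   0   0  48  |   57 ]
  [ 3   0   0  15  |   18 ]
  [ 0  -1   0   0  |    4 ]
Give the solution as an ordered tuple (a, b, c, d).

(1, -4, 0, 1)

Swap R1 and R2.
  [ 9   0   0  48  |   57 ]
  [ 0   3  -1  -3  |  -15 ]
  [ 3   0   0  15  |   18 ]
  [ 0  -1   0   0  |    4 ]
Multiply R1 by 1/9.
  [ 1   0   0  16/3  |  19/3 ]
  [ 0   3  -1    -3  |   -15 ]
  [ 3   0   0    15  |    18 ]
  [ 0  -1   0     0  |     4 ]
Subtract 3 times R1 from R3.
  [ 1   0   0  16/3  |  19/3 ]
  [ 0   3  -1    -3  |   -15 ]
  [ 0   0   0    -1  |    -1 ]
  [ 0  -1   0     0  |     4 ]
Multiply R2 by 1/3.
  [ 1   0     0  16/3  |  19/3 ]
  [ 0   1  -1/3    -1  |    -5 ]
  [ 0   0     0    -1  |    -1 ]
  [ 0  -1     0     0  |     4 ]
Add R2 to R4.
  [ 1  0     0  16/3  |  19/3 ]
  [ 0  1  -1/3    -1  |    -5 ]
  [ 0  0     0    -1  |    -1 ]
  [ 0  0  -1/3    -1  |    -1 ]
Swap R3 and R4.
  [ 1  0     0  16/3  |  19/3 ]
  [ 0  1  -1/3    -1  |    -5 ]
  [ 0  0  -1/3    -1  |    -1 ]
  [ 0  0     0    -1  |    -1 ]
Multiply R3 by -3.
  [ 1  0     0  16/3  |  19/3 ]
  [ 0  1  -1/3    -1  |    -5 ]
  [ 0  0     1     3  |     3 ]
  [ 0  0     0    -1  |    -1 ]
Multiply R4 by -1.
  [ 1  0     0  16/3  |  19/3 ]
  [ 0  1  -1/3    -1  |    -5 ]
  [ 0  0     1     3  |     3 ]
  [ 0  0     0     1  |     1 ]
Subtract 3 times R4 from R3.
  [ 1  0     0  16/3  |  19/3 ]
  [ 0  1  -1/3    -1  |    -5 ]
  [ 0  0     1     0  |     0 ]
  [ 0  0     0     1  |     1 ]
Add R4 to R2.
  [ 1  0     0  16/3  |  19/3 ]
  [ 0  1  -1/3     0  |    -4 ]
  [ 0  0     1     0  |     0 ]
  [ 0  0     0     1  |     1 ]
Subtract 16/3 times R4 from R1.
  [ 1  0     0  0  |   1 ]
  [ 0  1  -1/3  0  |  -4 ]
  [ 0  0     1  0  |   0 ]
  [ 0  0     0  1  |   1 ]
Add 1/3 times R3 to R2.
  [ 1  0  0  0  |   1 ]
  [ 0  1  0  0  |  -4 ]
  [ 0  0  1  0  |   0 ]
  [ 0  0  0  1  |   1 ]
Reading off the last column: a = 1, b = -4, c = 0, d = 1.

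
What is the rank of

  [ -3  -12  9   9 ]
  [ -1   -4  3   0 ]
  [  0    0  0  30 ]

rank = 2

R1 → -1/3·R1
  [  1   4  -3  -3 ]
  [ -1  -4   3   0 ]
  [  0   0   0  30 ]
R2 → R2 + R1
  [ 1  4  -3  -3 ]
  [ 0  0   0  -3 ]
  [ 0  0   0  30 ]
R2 → -1/3·R2
  [ 1  4  -3  -3 ]
  [ 0  0   0   1 ]
  [ 0  0   0  30 ]
R3 → R3 − 30·R2
  [ 1  4  -3  -3 ]
  [ 0  0   0   1 ]
  [ 0  0   0   0 ]
R1 → R1 + 3·R2
  [ 1  4  -3  0 ]
  [ 0  0   0  1 ]
  [ 0  0   0  0 ]
The reduced form has 2 nonzero rows.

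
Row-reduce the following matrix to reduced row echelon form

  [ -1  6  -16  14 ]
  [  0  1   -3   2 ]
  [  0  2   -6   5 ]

[[1, 0, -2, 0], [0, 1, -3, 0], [0, 0, 0, 1]]

R1 → -1·R1
  [ 1  -6  16  -14 ]
  [ 0   1  -3    2 ]
  [ 0   2  -6    5 ]
R3 → R3 − 2·R2
  [ 1  -6  16  -14 ]
  [ 0   1  -3    2 ]
  [ 0   0   0    1 ]
R2 → R2 − 2·R3
  [ 1  -6  16  -14 ]
  [ 0   1  -3    0 ]
  [ 0   0   0    1 ]
R1 → R1 + 14·R3
  [ 1  -6  16  0 ]
  [ 0   1  -3  0 ]
  [ 0   0   0  1 ]
R1 → R1 + 6·R2
  [ 1  0  -2  0 ]
  [ 0  1  -3  0 ]
  [ 0  0   0  1 ]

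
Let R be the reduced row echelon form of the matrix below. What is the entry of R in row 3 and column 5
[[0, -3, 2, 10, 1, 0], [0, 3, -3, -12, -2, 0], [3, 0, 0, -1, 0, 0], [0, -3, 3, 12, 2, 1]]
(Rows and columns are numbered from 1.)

Swap r1 and r3.
  [ 3   0   0   -1   0  0 ]
  [ 0   3  -3  -12  -2  0 ]
  [ 0  -3   2   10   1  0 ]
  [ 0  -3   3   12   2  1 ]
Multiply r1 by 1/3.
  [ 1   0   0  -1/3   0  0 ]
  [ 0   3  -3   -12  -2  0 ]
  [ 0  -3   2    10   1  0 ]
  [ 0  -3   3    12   2  1 ]
Multiply r2 by 1/3.
  [ 1   0   0  -1/3     0  0 ]
  [ 0   1  -1    -4  -2/3  0 ]
  [ 0  -3   2    10     1  0 ]
  [ 0  -3   3    12     2  1 ]
Add 3 times r2 to r3.
  [ 1   0   0  -1/3     0  0 ]
  [ 0   1  -1    -4  -2/3  0 ]
  [ 0   0  -1    -2    -1  0 ]
  [ 0  -3   3    12     2  1 ]
Add 3 times r2 to r4.
  [ 1  0   0  -1/3     0  0 ]
  [ 0  1  -1    -4  -2/3  0 ]
  [ 0  0  -1    -2    -1  0 ]
  [ 0  0   0     0     0  1 ]
Multiply r3 by -1.
  [ 1  0   0  -1/3     0  0 ]
  [ 0  1  -1    -4  -2/3  0 ]
  [ 0  0   1     2     1  0 ]
  [ 0  0   0     0     0  1 ]
Add r3 to r2.
  [ 1  0  0  -1/3    0  0 ]
  [ 0  1  0    -2  1/3  0 ]
  [ 0  0  1     2    1  0 ]
  [ 0  0  0     0    0  1 ]

1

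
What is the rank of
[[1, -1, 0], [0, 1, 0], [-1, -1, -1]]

rank = 3

Add R1 to R3.
  [ 1  -1   0 ]
  [ 0   1   0 ]
  [ 0  -2  -1 ]
Add 2 times R2 to R3.
  [ 1  -1   0 ]
  [ 0   1   0 ]
  [ 0   0  -1 ]
Multiply R3 by -1.
  [ 1  -1  0 ]
  [ 0   1  0 ]
  [ 0   0  1 ]
Add R2 to R1.
  [ 1  0  0 ]
  [ 0  1  0 ]
  [ 0  0  1 ]
The reduced form has 3 nonzero rows.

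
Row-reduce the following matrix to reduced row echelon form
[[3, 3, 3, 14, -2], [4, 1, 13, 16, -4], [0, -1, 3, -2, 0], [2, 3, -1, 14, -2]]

r1 := 1/3·r1
  [ 1   1   1  14/3  -2/3 ]
  [ 4   1  13    16    -4 ]
  [ 0  -1   3    -2     0 ]
  [ 2   3  -1    14    -2 ]
r2 := r2 − 4·r1
  [ 1   1   1  14/3  -2/3 ]
  [ 0  -3   9  -8/3  -4/3 ]
  [ 0  -1   3    -2     0 ]
  [ 2   3  -1    14    -2 ]
r4 := r4 − 2·r1
  [ 1   1   1  14/3  -2/3 ]
  [ 0  -3   9  -8/3  -4/3 ]
  [ 0  -1   3    -2     0 ]
  [ 0   1  -3  14/3  -2/3 ]
r2 := -1/3·r2
  [ 1   1   1  14/3  -2/3 ]
  [ 0   1  -3   8/9   4/9 ]
  [ 0  -1   3    -2     0 ]
  [ 0   1  -3  14/3  -2/3 ]
r3 := r3 + r2
  [ 1  1   1   14/3  -2/3 ]
  [ 0  1  -3    8/9   4/9 ]
  [ 0  0   0  -10/9   4/9 ]
  [ 0  1  -3   14/3  -2/3 ]
r4 := r4 − r2
  [ 1  1   1   14/3   -2/3 ]
  [ 0  1  -3    8/9    4/9 ]
  [ 0  0   0  -10/9    4/9 ]
  [ 0  0   0   34/9  -10/9 ]
r3 := -9/10·r3
  [ 1  1   1  14/3   -2/3 ]
  [ 0  1  -3   8/9    4/9 ]
  [ 0  0   0     1   -2/5 ]
  [ 0  0   0  34/9  -10/9 ]
r4 := r4 − 34/9·r3
  [ 1  1   1  14/3  -2/3 ]
  [ 0  1  -3   8/9   4/9 ]
  [ 0  0   0     1  -2/5 ]
  [ 0  0   0     0   2/5 ]
r4 := 5/2·r4
  [ 1  1   1  14/3  -2/3 ]
  [ 0  1  -3   8/9   4/9 ]
  [ 0  0   0     1  -2/5 ]
  [ 0  0   0     0     1 ]
r3 := r3 + 2/5·r4
  [ 1  1   1  14/3  -2/3 ]
  [ 0  1  -3   8/9   4/9 ]
  [ 0  0   0     1     0 ]
  [ 0  0   0     0     1 ]
r2 := r2 − 4/9·r4
  [ 1  1   1  14/3  -2/3 ]
  [ 0  1  -3   8/9     0 ]
  [ 0  0   0     1     0 ]
  [ 0  0   0     0     1 ]
r1 := r1 + 2/3·r4
  [ 1  1   1  14/3  0 ]
  [ 0  1  -3   8/9  0 ]
  [ 0  0   0     1  0 ]
  [ 0  0   0     0  1 ]
r2 := r2 − 8/9·r3
  [ 1  1   1  14/3  0 ]
  [ 0  1  -3     0  0 ]
  [ 0  0   0     1  0 ]
  [ 0  0   0     0  1 ]
r1 := r1 − 14/3·r3
  [ 1  1   1  0  0 ]
  [ 0  1  -3  0  0 ]
  [ 0  0   0  1  0 ]
  [ 0  0   0  0  1 ]
r1 := r1 − r2
  [ 1  0   4  0  0 ]
  [ 0  1  -3  0  0 ]
  [ 0  0   0  1  0 ]
  [ 0  0   0  0  1 ]

[[1, 0, 4, 0, 0], [0, 1, -3, 0, 0], [0, 0, 0, 1, 0], [0, 0, 0, 0, 1]]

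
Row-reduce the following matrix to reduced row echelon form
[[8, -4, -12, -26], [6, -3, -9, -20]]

r1 → 1/8·r1
  [ 1  -1/2  -3/2  -13/4 ]
  [ 6    -3    -9    -20 ]
r2 → r2 − 6·r1
  [ 1  -1/2  -3/2  -13/4 ]
  [ 0     0     0   -1/2 ]
r2 → -2·r2
  [ 1  -1/2  -3/2  -13/4 ]
  [ 0     0     0      1 ]
r1 → r1 + 13/4·r2
  [ 1  -1/2  -3/2  0 ]
  [ 0     0     0  1 ]

[[1, -1/2, -3/2, 0], [0, 0, 0, 1]]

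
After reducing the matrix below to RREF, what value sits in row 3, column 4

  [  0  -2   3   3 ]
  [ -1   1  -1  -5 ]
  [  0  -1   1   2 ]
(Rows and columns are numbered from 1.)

-1

R1 <-> R2
R1 := -1·R1
R2 := -1/2·R2
R3 := R3 + R2
R3 := -2·R3
R2 := R2 + 3/2·R3
R1 := R1 − R3
R1 := R1 + R2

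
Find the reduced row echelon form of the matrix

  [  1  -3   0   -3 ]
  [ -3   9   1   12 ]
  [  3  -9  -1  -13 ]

ρ2 ← ρ2 + 3·ρ1
  [ 1  -3   0   -3 ]
  [ 0   0   1    3 ]
  [ 3  -9  -1  -13 ]
ρ3 ← ρ3 − 3·ρ1
  [ 1  -3   0  -3 ]
  [ 0   0   1   3 ]
  [ 0   0  -1  -4 ]
ρ3 ← ρ3 + ρ2
  [ 1  -3  0  -3 ]
  [ 0   0  1   3 ]
  [ 0   0  0  -1 ]
ρ3 ← -1·ρ3
  [ 1  -3  0  -3 ]
  [ 0   0  1   3 ]
  [ 0   0  0   1 ]
ρ2 ← ρ2 − 3·ρ3
  [ 1  -3  0  -3 ]
  [ 0   0  1   0 ]
  [ 0   0  0   1 ]
ρ1 ← ρ1 + 3·ρ3
  [ 1  -3  0  0 ]
  [ 0   0  1  0 ]
  [ 0   0  0  1 ]

[[1, -3, 0, 0], [0, 0, 1, 0], [0, 0, 0, 1]]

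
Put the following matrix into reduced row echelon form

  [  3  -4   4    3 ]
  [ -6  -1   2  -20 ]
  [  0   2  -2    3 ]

[[1, 0, 0, 3], [0, 1, 0, 1], [0, 0, 1, -1/2]]

R1 ← 1/3·R1
  [  1  -4/3  4/3    1 ]
  [ -6    -1    2  -20 ]
  [  0     2   -2    3 ]
R2 ← R2 + 6·R1
  [ 1  -4/3  4/3    1 ]
  [ 0    -9   10  -14 ]
  [ 0     2   -2    3 ]
R2 ← -1/9·R2
  [ 1  -4/3    4/3     1 ]
  [ 0     1  -10/9  14/9 ]
  [ 0     2     -2     3 ]
R3 ← R3 − 2·R2
  [ 1  -4/3    4/3     1 ]
  [ 0     1  -10/9  14/9 ]
  [ 0     0    2/9  -1/9 ]
R3 ← 9/2·R3
  [ 1  -4/3    4/3     1 ]
  [ 0     1  -10/9  14/9 ]
  [ 0     0      1  -1/2 ]
R2 ← R2 + 10/9·R3
  [ 1  -4/3  4/3     1 ]
  [ 0     1    0     1 ]
  [ 0     0    1  -1/2 ]
R1 ← R1 − 4/3·R3
  [ 1  -4/3  0   5/3 ]
  [ 0     1  0     1 ]
  [ 0     0  1  -1/2 ]
R1 ← R1 + 4/3·R2
  [ 1  0  0     3 ]
  [ 0  1  0     1 ]
  [ 0  0  1  -1/2 ]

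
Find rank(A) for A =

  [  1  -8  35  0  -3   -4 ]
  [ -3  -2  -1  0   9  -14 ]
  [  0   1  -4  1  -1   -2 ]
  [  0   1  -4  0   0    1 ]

r2 -> r2 + 3·r1
  [ 1   -8   35  0  -3   -4 ]
  [ 0  -26  104  0   0  -26 ]
  [ 0    1   -4  1  -1   -2 ]
  [ 0    1   -4  0   0    1 ]
r2 -> -1/26·r2
  [ 1  -8  35  0  -3  -4 ]
  [ 0   1  -4  0   0   1 ]
  [ 0   1  -4  1  -1  -2 ]
  [ 0   1  -4  0   0   1 ]
r3 -> r3 − r2
  [ 1  -8  35  0  -3  -4 ]
  [ 0   1  -4  0   0   1 ]
  [ 0   0   0  1  -1  -3 ]
  [ 0   1  -4  0   0   1 ]
r4 -> r4 − r2
  [ 1  -8  35  0  -3  -4 ]
  [ 0   1  -4  0   0   1 ]
  [ 0   0   0  1  -1  -3 ]
  [ 0   0   0  0   0   0 ]
r1 -> r1 + 8·r2
  [ 1  0   3  0  -3   4 ]
  [ 0  1  -4  0   0   1 ]
  [ 0  0   0  1  -1  -3 ]
  [ 0  0   0  0   0   0 ]
The reduced form has 3 nonzero rows.

rank = 3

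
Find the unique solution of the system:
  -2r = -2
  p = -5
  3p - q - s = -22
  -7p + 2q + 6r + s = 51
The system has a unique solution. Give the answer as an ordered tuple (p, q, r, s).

(-5, 3, 1, 4)

Form the augmented matrix and row-reduce:
  [  0   0  -2   0  |   -2 ]
  [  1   0   0   0  |   -5 ]
  [  3  -1   0  -1  |  -22 ]
  [ -7   2   6   1  |   51 ]
R1 <-> R2
  [  1   0   0   0  |   -5 ]
  [  0   0  -2   0  |   -2 ]
  [  3  -1   0  -1  |  -22 ]
  [ -7   2   6   1  |   51 ]
R3 := R3 − 3·R1
  [  1   0   0   0  |  -5 ]
  [  0   0  -2   0  |  -2 ]
  [  0  -1   0  -1  |  -7 ]
  [ -7   2   6   1  |  51 ]
R4 := R4 + 7·R1
  [ 1   0   0   0  |  -5 ]
  [ 0   0  -2   0  |  -2 ]
  [ 0  -1   0  -1  |  -7 ]
  [ 0   2   6   1  |  16 ]
R2 <-> R3
  [ 1   0   0   0  |  -5 ]
  [ 0  -1   0  -1  |  -7 ]
  [ 0   0  -2   0  |  -2 ]
  [ 0   2   6   1  |  16 ]
R2 := -1·R2
  [ 1  0   0  0  |  -5 ]
  [ 0  1   0  1  |   7 ]
  [ 0  0  -2  0  |  -2 ]
  [ 0  2   6  1  |  16 ]
R4 := R4 − 2·R2
  [ 1  0   0   0  |  -5 ]
  [ 0  1   0   1  |   7 ]
  [ 0  0  -2   0  |  -2 ]
  [ 0  0   6  -1  |   2 ]
R3 := -1/2·R3
  [ 1  0  0   0  |  -5 ]
  [ 0  1  0   1  |   7 ]
  [ 0  0  1   0  |   1 ]
  [ 0  0  6  -1  |   2 ]
R4 := R4 − 6·R3
  [ 1  0  0   0  |  -5 ]
  [ 0  1  0   1  |   7 ]
  [ 0  0  1   0  |   1 ]
  [ 0  0  0  -1  |  -4 ]
R4 := -1·R4
  [ 1  0  0  0  |  -5 ]
  [ 0  1  0  1  |   7 ]
  [ 0  0  1  0  |   1 ]
  [ 0  0  0  1  |   4 ]
R2 := R2 − R4
  [ 1  0  0  0  |  -5 ]
  [ 0  1  0  0  |   3 ]
  [ 0  0  1  0  |   1 ]
  [ 0  0  0  1  |   4 ]
Reading off the last column: p = -5, q = 3, r = 1, s = 4.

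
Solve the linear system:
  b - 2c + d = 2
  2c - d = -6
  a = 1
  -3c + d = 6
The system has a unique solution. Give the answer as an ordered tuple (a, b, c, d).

Form the augmented matrix and row-reduce:
  [ 0  1  -2   1  |   2 ]
  [ 0  0   2  -1  |  -6 ]
  [ 1  0   0   0  |   1 ]
  [ 0  0  -3   1  |   6 ]
R1 <=> R3
  [ 1  0   0   0  |   1 ]
  [ 0  0   2  -1  |  -6 ]
  [ 0  1  -2   1  |   2 ]
  [ 0  0  -3   1  |   6 ]
R2 <=> R3
  [ 1  0   0   0  |   1 ]
  [ 0  1  -2   1  |   2 ]
  [ 0  0   2  -1  |  -6 ]
  [ 0  0  -3   1  |   6 ]
R3 -> 1/2·R3
  [ 1  0   0     0  |   1 ]
  [ 0  1  -2     1  |   2 ]
  [ 0  0   1  -1/2  |  -3 ]
  [ 0  0  -3     1  |   6 ]
R4 -> R4 + 3·R3
  [ 1  0   0     0  |   1 ]
  [ 0  1  -2     1  |   2 ]
  [ 0  0   1  -1/2  |  -3 ]
  [ 0  0   0  -1/2  |  -3 ]
R4 -> -2·R4
  [ 1  0   0     0  |   1 ]
  [ 0  1  -2     1  |   2 ]
  [ 0  0   1  -1/2  |  -3 ]
  [ 0  0   0     1  |   6 ]
R3 -> R3 + 1/2·R4
  [ 1  0   0  0  |  1 ]
  [ 0  1  -2  1  |  2 ]
  [ 0  0   1  0  |  0 ]
  [ 0  0   0  1  |  6 ]
R2 -> R2 − R4
  [ 1  0   0  0  |   1 ]
  [ 0  1  -2  0  |  -4 ]
  [ 0  0   1  0  |   0 ]
  [ 0  0   0  1  |   6 ]
R2 -> R2 + 2·R3
  [ 1  0  0  0  |   1 ]
  [ 0  1  0  0  |  -4 ]
  [ 0  0  1  0  |   0 ]
  [ 0  0  0  1  |   6 ]
Reading off the last column: a = 1, b = -4, c = 0, d = 6.

(1, -4, 0, 6)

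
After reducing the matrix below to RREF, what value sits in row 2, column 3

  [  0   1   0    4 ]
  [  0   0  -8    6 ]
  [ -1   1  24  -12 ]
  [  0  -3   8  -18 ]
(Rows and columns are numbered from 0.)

ρ1 <=> ρ3
  [ -1   1  24  -12 ]
  [  0   0  -8    6 ]
  [  0   1   0    4 ]
  [  0  -3   8  -18 ]
ρ1 → -1·ρ1
  [ 1  -1  -24   12 ]
  [ 0   0   -8    6 ]
  [ 0   1    0    4 ]
  [ 0  -3    8  -18 ]
ρ2 <=> ρ3
  [ 1  -1  -24   12 ]
  [ 0   1    0    4 ]
  [ 0   0   -8    6 ]
  [ 0  -3    8  -18 ]
ρ4 → ρ4 + 3·ρ2
  [ 1  -1  -24  12 ]
  [ 0   1    0   4 ]
  [ 0   0   -8   6 ]
  [ 0   0    8  -6 ]
ρ3 → -1/8·ρ3
  [ 1  -1  -24    12 ]
  [ 0   1    0     4 ]
  [ 0   0    1  -3/4 ]
  [ 0   0    8    -6 ]
ρ4 → ρ4 − 8·ρ3
  [ 1  -1  -24    12 ]
  [ 0   1    0     4 ]
  [ 0   0    1  -3/4 ]
  [ 0   0    0     0 ]
ρ1 → ρ1 + 24·ρ3
  [ 1  -1  0    -6 ]
  [ 0   1  0     4 ]
  [ 0   0  1  -3/4 ]
  [ 0   0  0     0 ]
ρ1 → ρ1 + ρ2
  [ 1  0  0    -2 ]
  [ 0  1  0     4 ]
  [ 0  0  1  -3/4 ]
  [ 0  0  0     0 ]

-3/4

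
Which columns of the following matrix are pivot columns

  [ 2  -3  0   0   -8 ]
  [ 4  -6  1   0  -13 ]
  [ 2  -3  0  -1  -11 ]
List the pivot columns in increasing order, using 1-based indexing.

Multiply r1 by 1/2.
Subtract 4 times r1 from r2.
Subtract 2 times r1 from r3.
Multiply r3 by -1.
Pivot columns are the columns containing a leading 1.

1, 3, 4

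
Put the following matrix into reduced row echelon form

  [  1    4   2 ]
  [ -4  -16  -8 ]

[[1, 4, 2], [0, 0, 0]]

R2 → R2 + 4·R1
  [ 1  4  2 ]
  [ 0  0  0 ]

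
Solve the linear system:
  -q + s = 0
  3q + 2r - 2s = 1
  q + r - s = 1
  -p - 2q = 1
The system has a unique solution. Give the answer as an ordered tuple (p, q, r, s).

Form the augmented matrix and row-reduce:
  [  0  -1  0   1  |  0 ]
  [  0   3  2  -2  |  1 ]
  [  0   1  1  -1  |  1 ]
  [ -1  -2  0   0  |  1 ]
R1 <-> R4
  [ -1  -2  0   0  |  1 ]
  [  0   3  2  -2  |  1 ]
  [  0   1  1  -1  |  1 ]
  [  0  -1  0   1  |  0 ]
R1 := -1·R1
  [ 1   2  0   0  |  -1 ]
  [ 0   3  2  -2  |   1 ]
  [ 0   1  1  -1  |   1 ]
  [ 0  -1  0   1  |   0 ]
R2 := 1/3·R2
  [ 1   2    0     0  |   -1 ]
  [ 0   1  2/3  -2/3  |  1/3 ]
  [ 0   1    1    -1  |    1 ]
  [ 0  -1    0     1  |    0 ]
R3 := R3 − R2
  [ 1   2    0     0  |   -1 ]
  [ 0   1  2/3  -2/3  |  1/3 ]
  [ 0   0  1/3  -1/3  |  2/3 ]
  [ 0  -1    0     1  |    0 ]
R4 := R4 + R2
  [ 1  2    0     0  |   -1 ]
  [ 0  1  2/3  -2/3  |  1/3 ]
  [ 0  0  1/3  -1/3  |  2/3 ]
  [ 0  0  2/3   1/3  |  1/3 ]
R3 := 3·R3
  [ 1  2    0     0  |   -1 ]
  [ 0  1  2/3  -2/3  |  1/3 ]
  [ 0  0    1    -1  |    2 ]
  [ 0  0  2/3   1/3  |  1/3 ]
R4 := R4 − 2/3·R3
  [ 1  2    0     0  |   -1 ]
  [ 0  1  2/3  -2/3  |  1/3 ]
  [ 0  0    1    -1  |    2 ]
  [ 0  0    0     1  |   -1 ]
R3 := R3 + R4
  [ 1  2    0     0  |   -1 ]
  [ 0  1  2/3  -2/3  |  1/3 ]
  [ 0  0    1     0  |    1 ]
  [ 0  0    0     1  |   -1 ]
R2 := R2 + 2/3·R4
  [ 1  2    0  0  |    -1 ]
  [ 0  1  2/3  0  |  -1/3 ]
  [ 0  0    1  0  |     1 ]
  [ 0  0    0  1  |    -1 ]
R2 := R2 − 2/3·R3
  [ 1  2  0  0  |  -1 ]
  [ 0  1  0  0  |  -1 ]
  [ 0  0  1  0  |   1 ]
  [ 0  0  0  1  |  -1 ]
R1 := R1 − 2·R2
  [ 1  0  0  0  |   1 ]
  [ 0  1  0  0  |  -1 ]
  [ 0  0  1  0  |   1 ]
  [ 0  0  0  1  |  -1 ]
Reading off the last column: p = 1, q = -1, r = 1, s = -1.

(1, -1, 1, -1)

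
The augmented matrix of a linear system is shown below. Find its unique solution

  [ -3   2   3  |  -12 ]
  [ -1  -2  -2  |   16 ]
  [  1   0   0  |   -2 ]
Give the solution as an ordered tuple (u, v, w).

ρ1 → -1/3·ρ1
ρ2 → ρ2 + ρ1
ρ3 → ρ3 − ρ1
ρ2 → -3/8·ρ2
ρ3 → ρ3 − 2/3·ρ2
ρ3 → 4·ρ3
ρ2 → ρ2 − 9/8·ρ3
ρ1 → ρ1 + ρ3
ρ1 → ρ1 + 2/3·ρ2
Reading off the last column: u = -2, v = -3, w = -4.

(-2, -3, -4)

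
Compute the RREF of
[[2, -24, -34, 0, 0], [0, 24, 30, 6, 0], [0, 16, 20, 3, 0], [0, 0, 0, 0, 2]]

r1 -> 1/2·r1
  [ 1  -12  -17  0  0 ]
  [ 0   24   30  6  0 ]
  [ 0   16   20  3  0 ]
  [ 0    0    0  0  2 ]
r2 -> 1/24·r2
  [ 1  -12  -17    0  0 ]
  [ 0    1  5/4  1/4  0 ]
  [ 0   16   20    3  0 ]
  [ 0    0    0    0  2 ]
r3 -> r3 − 16·r2
  [ 1  -12  -17    0  0 ]
  [ 0    1  5/4  1/4  0 ]
  [ 0    0    0   -1  0 ]
  [ 0    0    0    0  2 ]
r3 -> -1·r3
  [ 1  -12  -17    0  0 ]
  [ 0    1  5/4  1/4  0 ]
  [ 0    0    0    1  0 ]
  [ 0    0    0    0  2 ]
r4 -> 1/2·r4
  [ 1  -12  -17    0  0 ]
  [ 0    1  5/4  1/4  0 ]
  [ 0    0    0    1  0 ]
  [ 0    0    0    0  1 ]
r2 -> r2 − 1/4·r3
  [ 1  -12  -17  0  0 ]
  [ 0    1  5/4  0  0 ]
  [ 0    0    0  1  0 ]
  [ 0    0    0  0  1 ]
r1 -> r1 + 12·r2
  [ 1  0   -2  0  0 ]
  [ 0  1  5/4  0  0 ]
  [ 0  0    0  1  0 ]
  [ 0  0    0  0  1 ]

[[1, 0, -2, 0, 0], [0, 1, 5/4, 0, 0], [0, 0, 0, 1, 0], [0, 0, 0, 0, 1]]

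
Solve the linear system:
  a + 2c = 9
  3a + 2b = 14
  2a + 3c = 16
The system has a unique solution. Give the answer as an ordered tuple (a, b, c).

(5, -1/2, 2)

Form the augmented matrix and row-reduce:
  [ 1  0  2  |   9 ]
  [ 3  2  0  |  14 ]
  [ 2  0  3  |  16 ]
R2 -> R2 − 3·R1
  [ 1  0   2  |    9 ]
  [ 0  2  -6  |  -13 ]
  [ 2  0   3  |   16 ]
R3 -> R3 − 2·R1
  [ 1  0   2  |    9 ]
  [ 0  2  -6  |  -13 ]
  [ 0  0  -1  |   -2 ]
R2 -> 1/2·R2
  [ 1  0   2  |      9 ]
  [ 0  1  -3  |  -13/2 ]
  [ 0  0  -1  |     -2 ]
R3 -> -1·R3
  [ 1  0   2  |      9 ]
  [ 0  1  -3  |  -13/2 ]
  [ 0  0   1  |      2 ]
R2 -> R2 + 3·R3
  [ 1  0  2  |     9 ]
  [ 0  1  0  |  -1/2 ]
  [ 0  0  1  |     2 ]
R1 -> R1 − 2·R3
  [ 1  0  0  |     5 ]
  [ 0  1  0  |  -1/2 ]
  [ 0  0  1  |     2 ]
Reading off the last column: a = 5, b = -1/2, c = 2.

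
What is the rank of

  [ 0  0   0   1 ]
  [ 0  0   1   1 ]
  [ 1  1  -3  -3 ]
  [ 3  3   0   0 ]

R1 <-> R3
R4 ← R4 − 3·R1
R4 ← R4 − 9·R2
R2 ← R2 − R3
R1 ← R1 + 3·R3
R1 ← R1 + 3·R2
The reduced form has 3 nonzero rows.

rank = 3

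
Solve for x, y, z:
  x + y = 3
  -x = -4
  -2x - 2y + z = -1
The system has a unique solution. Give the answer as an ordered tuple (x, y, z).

Form the augmented matrix and row-reduce:
  [  1   1  0  |   3 ]
  [ -1   0  0  |  -4 ]
  [ -2  -2  1  |  -1 ]
R2 -> R2 + R1
  [  1   1  0  |   3 ]
  [  0   1  0  |  -1 ]
  [ -2  -2  1  |  -1 ]
R3 -> R3 + 2·R1
  [ 1  1  0  |   3 ]
  [ 0  1  0  |  -1 ]
  [ 0  0  1  |   5 ]
R1 -> R1 − R2
  [ 1  0  0  |   4 ]
  [ 0  1  0  |  -1 ]
  [ 0  0  1  |   5 ]
Reading off the last column: x = 4, y = -1, z = 5.

(4, -1, 5)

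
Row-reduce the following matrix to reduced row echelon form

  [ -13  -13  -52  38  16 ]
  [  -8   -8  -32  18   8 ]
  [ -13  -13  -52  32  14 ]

[[1, 1, 4, 0, 0], [0, 0, 0, 1, 0], [0, 0, 0, 0, 1]]

R1 ← -1/13·R1
  [   1    1    4  -38/13  -16/13 ]
  [  -8   -8  -32      18       8 ]
  [ -13  -13  -52      32      14 ]
R2 ← R2 + 8·R1
  [   1    1    4  -38/13  -16/13 ]
  [   0    0    0  -70/13  -24/13 ]
  [ -13  -13  -52      32      14 ]
R3 ← R3 + 13·R1
  [ 1  1  4  -38/13  -16/13 ]
  [ 0  0  0  -70/13  -24/13 ]
  [ 0  0  0      -6      -2 ]
R2 ← -13/70·R2
  [ 1  1  4  -38/13  -16/13 ]
  [ 0  0  0       1   12/35 ]
  [ 0  0  0      -6      -2 ]
R3 ← R3 + 6·R2
  [ 1  1  4  -38/13  -16/13 ]
  [ 0  0  0       1   12/35 ]
  [ 0  0  0       0    2/35 ]
R3 ← 35/2·R3
  [ 1  1  4  -38/13  -16/13 ]
  [ 0  0  0       1   12/35 ]
  [ 0  0  0       0       1 ]
R2 ← R2 − 12/35·R3
  [ 1  1  4  -38/13  -16/13 ]
  [ 0  0  0       1       0 ]
  [ 0  0  0       0       1 ]
R1 ← R1 + 16/13·R3
  [ 1  1  4  -38/13  0 ]
  [ 0  0  0       1  0 ]
  [ 0  0  0       0  1 ]
R1 ← R1 + 38/13·R2
  [ 1  1  4  0  0 ]
  [ 0  0  0  1  0 ]
  [ 0  0  0  0  1 ]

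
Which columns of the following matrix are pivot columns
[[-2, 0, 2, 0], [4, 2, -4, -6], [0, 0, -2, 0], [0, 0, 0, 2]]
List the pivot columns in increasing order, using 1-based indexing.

1, 2, 3, 4

Multiply ρ1 by -1/2.
  [ 1  0  -1   0 ]
  [ 4  2  -4  -6 ]
  [ 0  0  -2   0 ]
  [ 0  0   0   2 ]
Subtract 4 times ρ1 from ρ2.
  [ 1  0  -1   0 ]
  [ 0  2   0  -6 ]
  [ 0  0  -2   0 ]
  [ 0  0   0   2 ]
Multiply ρ2 by 1/2.
  [ 1  0  -1   0 ]
  [ 0  1   0  -3 ]
  [ 0  0  -2   0 ]
  [ 0  0   0   2 ]
Multiply ρ3 by -1/2.
  [ 1  0  -1   0 ]
  [ 0  1   0  -3 ]
  [ 0  0   1   0 ]
  [ 0  0   0   2 ]
Multiply ρ4 by 1/2.
  [ 1  0  -1   0 ]
  [ 0  1   0  -3 ]
  [ 0  0   1   0 ]
  [ 0  0   0   1 ]
Add 3 times ρ4 to ρ2.
  [ 1  0  -1  0 ]
  [ 0  1   0  0 ]
  [ 0  0   1  0 ]
  [ 0  0   0  1 ]
Add ρ3 to ρ1.
  [ 1  0  0  0 ]
  [ 0  1  0  0 ]
  [ 0  0  1  0 ]
  [ 0  0  0  1 ]
Pivot columns are the columns containing a leading 1.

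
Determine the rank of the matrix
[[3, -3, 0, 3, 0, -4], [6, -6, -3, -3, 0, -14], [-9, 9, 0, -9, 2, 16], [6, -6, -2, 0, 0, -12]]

rank = 3

R1 ← 1/3·R1
  [  1  -1   0   1  0  -4/3 ]
  [  6  -6  -3  -3  0   -14 ]
  [ -9   9   0  -9  2    16 ]
  [  6  -6  -2   0  0   -12 ]
R2 ← R2 − 6·R1
  [  1  -1   0   1  0  -4/3 ]
  [  0   0  -3  -9  0    -6 ]
  [ -9   9   0  -9  2    16 ]
  [  6  -6  -2   0  0   -12 ]
R3 ← R3 + 9·R1
  [ 1  -1   0   1  0  -4/3 ]
  [ 0   0  -3  -9  0    -6 ]
  [ 0   0   0   0  2     4 ]
  [ 6  -6  -2   0  0   -12 ]
R4 ← R4 − 6·R1
  [ 1  -1   0   1  0  -4/3 ]
  [ 0   0  -3  -9  0    -6 ]
  [ 0   0   0   0  2     4 ]
  [ 0   0  -2  -6  0    -4 ]
R2 ← -1/3·R2
  [ 1  -1   0   1  0  -4/3 ]
  [ 0   0   1   3  0     2 ]
  [ 0   0   0   0  2     4 ]
  [ 0   0  -2  -6  0    -4 ]
R4 ← R4 + 2·R2
  [ 1  -1  0  1  0  -4/3 ]
  [ 0   0  1  3  0     2 ]
  [ 0   0  0  0  2     4 ]
  [ 0   0  0  0  0     0 ]
R3 ← 1/2·R3
  [ 1  -1  0  1  0  -4/3 ]
  [ 0   0  1  3  0     2 ]
  [ 0   0  0  0  1     2 ]
  [ 0   0  0  0  0     0 ]
The reduced form has 3 nonzero rows.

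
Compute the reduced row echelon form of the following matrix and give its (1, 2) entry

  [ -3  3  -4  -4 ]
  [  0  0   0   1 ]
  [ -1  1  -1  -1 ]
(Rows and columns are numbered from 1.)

-1

ρ1 → -1/3·ρ1
  [  1  -1  4/3  4/3 ]
  [  0   0    0    1 ]
  [ -1   1   -1   -1 ]
ρ3 → ρ3 + ρ1
  [ 1  -1  4/3  4/3 ]
  [ 0   0    0    1 ]
  [ 0   0  1/3  1/3 ]
ρ2 <=> ρ3
  [ 1  -1  4/3  4/3 ]
  [ 0   0  1/3  1/3 ]
  [ 0   0    0    1 ]
ρ2 → 3·ρ2
  [ 1  -1  4/3  4/3 ]
  [ 0   0    1    1 ]
  [ 0   0    0    1 ]
ρ2 → ρ2 − ρ3
  [ 1  -1  4/3  4/3 ]
  [ 0   0    1    0 ]
  [ 0   0    0    1 ]
ρ1 → ρ1 − 4/3·ρ3
  [ 1  -1  4/3  0 ]
  [ 0   0    1  0 ]
  [ 0   0    0  1 ]
ρ1 → ρ1 − 4/3·ρ2
  [ 1  -1  0  0 ]
  [ 0   0  1  0 ]
  [ 0   0  0  1 ]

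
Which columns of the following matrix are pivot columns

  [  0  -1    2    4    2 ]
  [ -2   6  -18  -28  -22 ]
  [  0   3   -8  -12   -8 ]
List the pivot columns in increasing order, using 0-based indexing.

r1 <=> r2
  [ -2   6  -18  -28  -22 ]
  [  0  -1    2    4    2 ]
  [  0   3   -8  -12   -8 ]
r1 -> -1/2·r1
  [ 1  -3   9   14  11 ]
  [ 0  -1   2    4   2 ]
  [ 0   3  -8  -12  -8 ]
r2 -> -1·r2
  [ 1  -3   9   14  11 ]
  [ 0   1  -2   -4  -2 ]
  [ 0   3  -8  -12  -8 ]
r3 -> r3 − 3·r2
  [ 1  -3   9  14  11 ]
  [ 0   1  -2  -4  -2 ]
  [ 0   0  -2   0  -2 ]
r3 -> -1/2·r3
  [ 1  -3   9  14  11 ]
  [ 0   1  -2  -4  -2 ]
  [ 0   0   1   0   1 ]
r2 -> r2 + 2·r3
  [ 1  -3  9  14  11 ]
  [ 0   1  0  -4   0 ]
  [ 0   0  1   0   1 ]
r1 -> r1 − 9·r3
  [ 1  -3  0  14  2 ]
  [ 0   1  0  -4  0 ]
  [ 0   0  1   0  1 ]
r1 -> r1 + 3·r2
  [ 1  0  0   2  2 ]
  [ 0  1  0  -4  0 ]
  [ 0  0  1   0  1 ]
Pivot columns are the columns containing a leading 1.

0, 1, 2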